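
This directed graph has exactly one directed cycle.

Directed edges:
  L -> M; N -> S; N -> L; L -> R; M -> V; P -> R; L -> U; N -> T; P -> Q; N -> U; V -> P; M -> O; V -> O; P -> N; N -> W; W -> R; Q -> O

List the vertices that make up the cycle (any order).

DFS with gray/black marking from P:
P gray
  Q gray
    O gray
    O black
  Q black
  N gray
    T gray
    T black
    S gray
    S black
    L gray
      M gray
        M→O: O black — skip
        V gray
          V→O: O black — skip
          V→P: P is gray → back edge
Back edge closes the cycle P → N → L → M → V → P; its vertices are {L, M, N, P, V}.

L, M, N, P, V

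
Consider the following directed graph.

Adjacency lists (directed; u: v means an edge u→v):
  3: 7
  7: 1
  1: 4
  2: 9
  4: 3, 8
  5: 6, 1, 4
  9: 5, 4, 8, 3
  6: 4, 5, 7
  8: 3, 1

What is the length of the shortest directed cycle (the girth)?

For each vertex v, BFS finds the shortest path from v back to v.
The shortest such closed walk is 5 → 6 → 5, length 2.

2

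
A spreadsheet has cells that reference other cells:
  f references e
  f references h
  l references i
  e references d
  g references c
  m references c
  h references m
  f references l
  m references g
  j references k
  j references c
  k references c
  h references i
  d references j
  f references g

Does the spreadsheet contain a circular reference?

DFS with white/gray/black marking, starting from f:
f gray
  l gray
    i gray
    i black
  l black
  e gray
    d gray
      j gray
        c gray
        c black
        k gray
          k→c: c black — skip
        k black
      j black
    d black
  e black
  g gray
    g→c: c black — skip
  g black
  h gray
    m gray
      m→c: c black — skip
      m→g: g black — skip
    m black
    h→i: i black — skip
  h black
f black
Every edge goes to a white or black vertex — no back edge, so the graph is acyclic.

No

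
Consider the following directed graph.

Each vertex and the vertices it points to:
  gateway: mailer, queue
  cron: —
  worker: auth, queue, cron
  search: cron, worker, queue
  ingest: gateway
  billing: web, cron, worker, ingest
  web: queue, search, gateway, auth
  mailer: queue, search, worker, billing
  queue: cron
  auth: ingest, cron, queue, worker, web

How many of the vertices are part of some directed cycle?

8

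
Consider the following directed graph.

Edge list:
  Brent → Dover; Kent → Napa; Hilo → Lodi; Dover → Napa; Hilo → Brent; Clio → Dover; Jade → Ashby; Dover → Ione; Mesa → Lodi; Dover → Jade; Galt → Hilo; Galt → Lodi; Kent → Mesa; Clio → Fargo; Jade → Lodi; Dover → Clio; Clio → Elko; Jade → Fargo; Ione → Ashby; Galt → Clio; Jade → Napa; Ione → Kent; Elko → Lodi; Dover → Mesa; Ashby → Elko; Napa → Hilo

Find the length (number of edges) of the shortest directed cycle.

2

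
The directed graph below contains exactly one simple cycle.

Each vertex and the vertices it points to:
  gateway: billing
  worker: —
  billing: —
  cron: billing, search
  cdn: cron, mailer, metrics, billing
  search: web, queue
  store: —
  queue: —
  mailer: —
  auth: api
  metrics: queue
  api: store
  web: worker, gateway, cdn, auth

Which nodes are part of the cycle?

cdn, web, cron, search

DFS with gray/black marking from web:
web gray
  worker gray
  worker black
  gateway gray
    billing gray
    billing black
  gateway black
  cdn gray
    cron gray
      cron→billing: billing black — skip
      search gray
        search→web: web is gray → back edge
Back edge closes the cycle web → cdn → cron → search → web; its vertices are {cdn, web, cron, search}.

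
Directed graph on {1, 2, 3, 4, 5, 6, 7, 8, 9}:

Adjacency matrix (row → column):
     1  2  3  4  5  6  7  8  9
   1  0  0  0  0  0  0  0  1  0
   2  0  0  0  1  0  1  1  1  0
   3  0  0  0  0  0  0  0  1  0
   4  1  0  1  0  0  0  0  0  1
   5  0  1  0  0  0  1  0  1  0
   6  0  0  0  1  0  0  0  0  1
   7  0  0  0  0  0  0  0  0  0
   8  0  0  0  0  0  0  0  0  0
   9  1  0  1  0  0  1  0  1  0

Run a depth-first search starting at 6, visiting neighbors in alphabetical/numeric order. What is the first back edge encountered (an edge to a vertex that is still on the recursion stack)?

DFS from 6 (visiting neighbors in alphabetical/numeric order); mark gray on enter, black on exit:
6 gray
  4 gray
    1 gray
      8 gray
      8 black
    1 black
    3 gray
      3→8: 8 black — skip
    3 black
    9 gray
      9→1: 1 black — skip
      9→3: 3 black — skip
      9→6: 6 is gray → back edge
First back edge: 9 → 6.

9->6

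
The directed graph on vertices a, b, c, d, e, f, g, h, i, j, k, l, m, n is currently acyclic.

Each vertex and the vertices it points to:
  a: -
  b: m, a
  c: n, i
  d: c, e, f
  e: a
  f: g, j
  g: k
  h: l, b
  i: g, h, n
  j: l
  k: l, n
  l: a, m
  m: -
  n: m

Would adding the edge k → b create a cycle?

Adding k→b creates a cycle iff b can already reach k.
Explore from b: no path reaches k. The graph stays acyclic.

No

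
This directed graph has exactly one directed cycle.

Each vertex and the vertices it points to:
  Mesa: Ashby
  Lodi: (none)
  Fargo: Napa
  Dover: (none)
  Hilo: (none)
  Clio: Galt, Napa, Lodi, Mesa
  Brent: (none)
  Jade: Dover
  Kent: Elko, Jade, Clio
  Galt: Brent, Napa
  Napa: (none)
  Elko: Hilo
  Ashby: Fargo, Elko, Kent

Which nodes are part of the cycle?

DFS with gray/black marking from Ashby:
Ashby gray
  Fargo gray
    Napa gray
    Napa black
  Fargo black
  Elko gray
    Hilo gray
    Hilo black
  Elko black
  Kent gray
    Kent→Elko: Elko black — skip
    Jade gray
      Dover gray
      Dover black
    Jade black
    Clio gray
      Galt gray
        Brent gray
        Brent black
        Galt→Napa: Napa black — skip
      Galt black
      Clio→Napa: Napa black — skip
      Lodi gray
      Lodi black
      Mesa gray
        Mesa→Ashby: Ashby is gray → back edge
Back edge closes the cycle Ashby → Kent → Clio → Mesa → Ashby; its vertices are {Clio, Kent, Mesa, Ashby}.

Clio, Kent, Mesa, Ashby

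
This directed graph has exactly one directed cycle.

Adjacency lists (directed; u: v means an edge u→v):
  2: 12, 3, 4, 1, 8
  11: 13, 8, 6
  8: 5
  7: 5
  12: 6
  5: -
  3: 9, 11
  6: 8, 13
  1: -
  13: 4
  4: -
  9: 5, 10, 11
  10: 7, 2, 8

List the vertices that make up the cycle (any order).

DFS with gray/black marking from 2:
2 gray
  12 gray
    6 gray
      8 gray
        5 gray
        5 black
      8 black
      13 gray
        4 gray
        4 black
      13 black
    6 black
  12 black
  3 gray
    9 gray
      9→5: 5 black — skip
      10 gray
        7 gray
          7→5: 5 black — skip
        7 black
        10→2: 2 is gray → back edge
Back edge closes the cycle 2 → 3 → 9 → 10 → 2; its vertices are {2, 3, 9, 10}.

2, 3, 9, 10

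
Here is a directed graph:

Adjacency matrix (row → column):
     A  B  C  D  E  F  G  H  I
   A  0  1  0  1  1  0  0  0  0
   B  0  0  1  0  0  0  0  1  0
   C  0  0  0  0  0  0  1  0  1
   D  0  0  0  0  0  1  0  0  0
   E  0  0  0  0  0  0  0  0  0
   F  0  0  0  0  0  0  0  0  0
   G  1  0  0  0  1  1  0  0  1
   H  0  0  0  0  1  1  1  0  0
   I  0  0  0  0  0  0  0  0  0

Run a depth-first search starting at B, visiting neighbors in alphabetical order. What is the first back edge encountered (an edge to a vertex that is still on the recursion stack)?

A->B

DFS from B (visiting neighbors in alphabetical order); mark gray on enter, black on exit:
B gray
  C gray
    G gray
      A gray
        A→B: B is gray → back edge
First back edge: A → B.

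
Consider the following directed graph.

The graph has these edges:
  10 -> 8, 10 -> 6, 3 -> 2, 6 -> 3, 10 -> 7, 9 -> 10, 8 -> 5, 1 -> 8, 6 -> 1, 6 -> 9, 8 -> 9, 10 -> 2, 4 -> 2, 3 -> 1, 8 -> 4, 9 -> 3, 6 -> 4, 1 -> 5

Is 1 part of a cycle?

Yes

1 is on a cycle iff 1 can reach itself via ≥1 edge.
1 → 8 → 9 → 3 → 1 — yes.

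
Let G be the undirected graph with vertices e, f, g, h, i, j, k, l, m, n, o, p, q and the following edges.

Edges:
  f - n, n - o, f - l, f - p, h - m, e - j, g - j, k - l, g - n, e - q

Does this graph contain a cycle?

No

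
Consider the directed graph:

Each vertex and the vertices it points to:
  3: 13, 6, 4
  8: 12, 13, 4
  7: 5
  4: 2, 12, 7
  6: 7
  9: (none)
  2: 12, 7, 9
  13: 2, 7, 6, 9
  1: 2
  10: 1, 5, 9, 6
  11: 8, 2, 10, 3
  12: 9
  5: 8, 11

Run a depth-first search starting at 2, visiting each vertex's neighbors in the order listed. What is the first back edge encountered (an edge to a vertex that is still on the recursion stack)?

DFS from 2 (visiting each vertex's neighbors in the order listed); mark gray on enter, black on exit:
2 gray
  12 gray
    9 gray
    9 black
  12 black
  7 gray
    5 gray
      8 gray
        8→12: 12 black — skip
        13 gray
          13→2: 2 is gray → back edge
First back edge: 13 → 2.

13->2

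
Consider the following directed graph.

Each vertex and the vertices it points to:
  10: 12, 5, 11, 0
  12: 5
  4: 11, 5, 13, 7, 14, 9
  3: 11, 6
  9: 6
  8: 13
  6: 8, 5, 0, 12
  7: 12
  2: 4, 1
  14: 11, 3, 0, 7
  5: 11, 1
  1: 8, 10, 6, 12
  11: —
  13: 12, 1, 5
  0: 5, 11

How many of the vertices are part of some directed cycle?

A vertex is on a directed cycle iff it belongs to a strongly connected component of size ≥ 2 (or has a self-loop).
The vertices on cycles are {0, 1, 5, 6, 8, 10, 12, 13} — 8 in total.

8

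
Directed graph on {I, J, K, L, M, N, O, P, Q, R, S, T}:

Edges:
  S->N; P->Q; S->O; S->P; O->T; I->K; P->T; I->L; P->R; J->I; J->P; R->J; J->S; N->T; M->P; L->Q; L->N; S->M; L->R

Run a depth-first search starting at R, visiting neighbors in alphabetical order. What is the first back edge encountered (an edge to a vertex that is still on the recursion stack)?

L→R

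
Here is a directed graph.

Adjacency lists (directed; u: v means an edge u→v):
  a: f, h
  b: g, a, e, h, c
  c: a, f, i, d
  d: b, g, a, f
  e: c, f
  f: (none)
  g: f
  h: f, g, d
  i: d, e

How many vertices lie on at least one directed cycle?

7

A vertex is on a directed cycle iff it belongs to a strongly connected component of size ≥ 2 (or has a self-loop).
The vertices on cycles are {a, b, c, d, e, h, i} — 7 in total.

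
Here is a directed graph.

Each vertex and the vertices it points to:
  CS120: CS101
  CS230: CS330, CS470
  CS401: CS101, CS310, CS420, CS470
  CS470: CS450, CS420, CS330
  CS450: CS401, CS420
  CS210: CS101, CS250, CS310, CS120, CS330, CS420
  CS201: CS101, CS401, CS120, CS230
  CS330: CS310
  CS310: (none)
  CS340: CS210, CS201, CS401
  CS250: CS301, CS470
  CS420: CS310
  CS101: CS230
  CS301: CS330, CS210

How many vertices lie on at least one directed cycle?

8

A vertex is on a directed cycle iff it belongs to a strongly connected component of size ≥ 2 (or has a self-loop).
The vertices on cycles are {CS101, CS210, CS230, CS250, CS301, CS401, CS450, CS470} — 8 in total.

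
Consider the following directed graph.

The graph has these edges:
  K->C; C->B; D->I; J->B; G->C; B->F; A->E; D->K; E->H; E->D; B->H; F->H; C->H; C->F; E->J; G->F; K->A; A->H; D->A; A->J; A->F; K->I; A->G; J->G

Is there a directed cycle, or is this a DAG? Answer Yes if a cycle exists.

Yes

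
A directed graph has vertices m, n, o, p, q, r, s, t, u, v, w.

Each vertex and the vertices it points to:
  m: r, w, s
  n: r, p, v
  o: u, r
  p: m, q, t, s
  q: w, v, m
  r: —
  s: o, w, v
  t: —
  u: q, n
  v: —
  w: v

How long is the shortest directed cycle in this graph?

5

For each vertex v, BFS finds the shortest path from v back to v.
The shortest such closed walk is u → n → p → s → o → u, length 5.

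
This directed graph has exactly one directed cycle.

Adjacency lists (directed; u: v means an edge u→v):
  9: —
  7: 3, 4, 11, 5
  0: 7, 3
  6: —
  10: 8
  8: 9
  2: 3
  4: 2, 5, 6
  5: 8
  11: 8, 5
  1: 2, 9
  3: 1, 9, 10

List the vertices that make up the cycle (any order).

1, 2, 3

DFS with gray/black marking from 3:
3 gray
  1 gray
    2 gray
      2→3: 3 is gray → back edge
Back edge closes the cycle 3 → 1 → 2 → 3; its vertices are {1, 2, 3}.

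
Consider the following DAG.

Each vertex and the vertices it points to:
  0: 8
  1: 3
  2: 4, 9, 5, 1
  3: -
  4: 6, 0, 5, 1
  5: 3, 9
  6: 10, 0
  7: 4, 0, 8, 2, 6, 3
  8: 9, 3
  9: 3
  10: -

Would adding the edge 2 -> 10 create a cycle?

No

Adding 2→10 creates a cycle iff 10 can already reach 2.
Explore from 10: no path reaches 2. The graph stays acyclic.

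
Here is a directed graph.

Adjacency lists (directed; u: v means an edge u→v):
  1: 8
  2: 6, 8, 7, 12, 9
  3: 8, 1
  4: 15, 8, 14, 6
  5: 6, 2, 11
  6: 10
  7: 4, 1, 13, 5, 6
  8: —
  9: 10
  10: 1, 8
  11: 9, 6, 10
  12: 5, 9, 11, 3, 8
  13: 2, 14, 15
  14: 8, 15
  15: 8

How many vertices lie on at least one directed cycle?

5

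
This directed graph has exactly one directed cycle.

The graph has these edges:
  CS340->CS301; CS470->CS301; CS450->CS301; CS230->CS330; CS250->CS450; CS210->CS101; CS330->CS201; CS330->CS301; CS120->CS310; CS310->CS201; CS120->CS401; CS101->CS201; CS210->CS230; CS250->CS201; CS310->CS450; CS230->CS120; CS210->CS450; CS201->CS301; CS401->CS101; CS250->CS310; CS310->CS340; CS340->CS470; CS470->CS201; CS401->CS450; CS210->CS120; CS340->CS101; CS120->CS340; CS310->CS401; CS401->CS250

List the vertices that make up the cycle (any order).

CS250, CS310, CS401

DFS with gray/black marking from CS401:
CS401 gray
  CS450 gray
    CS301 gray
    CS301 black
  CS450 black
  CS250 gray
    CS201 gray
      CS201→CS301: CS301 black — skip
    CS201 black
    CS310 gray
      CS340 gray
        CS340→CS301: CS301 black — skip
        CS470 gray
          CS470→CS301: CS301 black — skip
          CS470→CS201: CS201 black — skip
        CS470 black
        CS101 gray
          CS101→CS201: CS201 black — skip
        CS101 black
      CS340 black
      CS310→CS450: CS450 black — skip
      CS310→CS201: CS201 black — skip
      CS310→CS401: CS401 is gray → back edge
Back edge closes the cycle CS401 → CS250 → CS310 → CS401; its vertices are {CS250, CS310, CS401}.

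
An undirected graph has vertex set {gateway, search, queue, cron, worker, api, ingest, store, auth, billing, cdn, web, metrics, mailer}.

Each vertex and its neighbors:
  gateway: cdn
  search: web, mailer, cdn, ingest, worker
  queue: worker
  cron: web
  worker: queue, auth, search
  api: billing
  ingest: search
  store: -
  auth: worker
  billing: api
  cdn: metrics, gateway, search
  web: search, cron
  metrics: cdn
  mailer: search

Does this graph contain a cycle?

No

DFS, tracking each vertex's parent; an edge to a visited non-parent vertex closes a cycle.
Start from web:
visit web (parent –)
  visit search (parent web)
    search–web: parent, skip
    visit mailer (parent search)
      mailer–search: parent, skip
    visit cdn (parent search)
      visit metrics (parent cdn)
        metrics–cdn: parent, skip
      visit gateway (parent cdn)
        gateway–cdn: parent, skip
      cdn–search: parent, skip
    visit ingest (parent search)
      ingest–search: parent, skip
    visit worker (parent search)
      visit queue (parent worker)
        queue–worker: parent, skip
      visit auth (parent worker)
        auth–worker: parent, skip
      worker–search: parent, skip
  visit cron (parent web)
    cron–web: parent, skip
visit api (parent –)
  visit billing (parent api)
    billing–api: parent, skip
visit store (parent –)
No non-parent visited neighbor found — the graph is a forest.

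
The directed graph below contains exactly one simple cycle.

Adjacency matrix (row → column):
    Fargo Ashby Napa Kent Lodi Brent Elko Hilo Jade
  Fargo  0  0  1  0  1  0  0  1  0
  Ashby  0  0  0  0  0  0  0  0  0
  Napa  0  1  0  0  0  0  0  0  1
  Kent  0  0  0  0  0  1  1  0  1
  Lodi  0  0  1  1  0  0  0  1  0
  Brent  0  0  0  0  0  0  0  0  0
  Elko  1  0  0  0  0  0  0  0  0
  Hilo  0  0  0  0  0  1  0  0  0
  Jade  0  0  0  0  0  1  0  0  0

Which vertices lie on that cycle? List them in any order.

Elko, Kent, Lodi, Fargo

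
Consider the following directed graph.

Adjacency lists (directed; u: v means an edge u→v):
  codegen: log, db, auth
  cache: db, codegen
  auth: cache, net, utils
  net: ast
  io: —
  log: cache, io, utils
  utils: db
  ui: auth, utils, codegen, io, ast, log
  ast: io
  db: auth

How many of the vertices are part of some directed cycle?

A vertex is on a directed cycle iff it belongs to a strongly connected component of size ≥ 2 (or has a self-loop).
The vertices on cycles are {db, log, auth, cache, utils, codegen} — 6 in total.

6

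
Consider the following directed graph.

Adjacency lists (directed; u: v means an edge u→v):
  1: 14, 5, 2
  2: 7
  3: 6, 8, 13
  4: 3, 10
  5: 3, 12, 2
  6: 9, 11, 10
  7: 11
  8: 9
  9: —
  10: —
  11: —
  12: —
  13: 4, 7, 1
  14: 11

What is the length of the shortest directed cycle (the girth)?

For each vertex v, BFS finds the shortest path from v back to v.
The shortest such closed walk is 4 → 3 → 13 → 4, length 3.

3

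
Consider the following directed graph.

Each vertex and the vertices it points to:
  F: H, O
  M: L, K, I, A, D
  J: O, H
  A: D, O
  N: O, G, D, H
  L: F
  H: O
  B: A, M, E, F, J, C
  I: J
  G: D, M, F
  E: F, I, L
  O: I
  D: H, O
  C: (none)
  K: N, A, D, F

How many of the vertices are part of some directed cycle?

8

A vertex is on a directed cycle iff it belongs to a strongly connected component of size ≥ 2 (or has a self-loop).
The vertices on cycles are {G, H, I, J, K, M, N, O} — 8 in total.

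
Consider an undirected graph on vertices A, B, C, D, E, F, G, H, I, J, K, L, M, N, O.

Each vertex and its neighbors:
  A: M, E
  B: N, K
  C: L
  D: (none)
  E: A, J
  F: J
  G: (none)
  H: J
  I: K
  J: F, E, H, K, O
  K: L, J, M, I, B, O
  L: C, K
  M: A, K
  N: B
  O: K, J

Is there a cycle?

DFS, tracking each vertex's parent; an edge to a visited non-parent vertex closes a cycle.
Start from I:
visit I (parent –)
  visit K (parent I)
    visit L (parent K)
      visit C (parent L)
        C–L: parent, skip
      L–K: parent, skip
    visit J (parent K)
      visit F (parent J)
        F–J: parent, skip
      visit E (parent J)
        visit A (parent E)
          visit M (parent A)
            M–A: parent, skip
            M–K: K visited and ≠ parent → cycle
Cycle: K – J – E – A – M – K.

Yes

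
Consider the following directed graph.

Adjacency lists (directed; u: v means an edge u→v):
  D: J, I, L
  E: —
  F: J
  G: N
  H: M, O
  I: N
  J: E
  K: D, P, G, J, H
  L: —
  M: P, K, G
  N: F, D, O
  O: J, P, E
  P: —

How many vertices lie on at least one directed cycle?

A vertex is on a directed cycle iff it belongs to a strongly connected component of size ≥ 2 (or has a self-loop).
The vertices on cycles are {D, H, I, K, M, N} — 6 in total.

6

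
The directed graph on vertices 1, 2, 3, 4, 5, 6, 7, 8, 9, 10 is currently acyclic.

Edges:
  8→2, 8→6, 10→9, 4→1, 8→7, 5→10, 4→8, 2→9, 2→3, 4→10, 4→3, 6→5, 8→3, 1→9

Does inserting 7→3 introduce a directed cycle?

Adding 7→3 creates a cycle iff 3 can already reach 7.
Explore from 3: no path reaches 7. The graph stays acyclic.

No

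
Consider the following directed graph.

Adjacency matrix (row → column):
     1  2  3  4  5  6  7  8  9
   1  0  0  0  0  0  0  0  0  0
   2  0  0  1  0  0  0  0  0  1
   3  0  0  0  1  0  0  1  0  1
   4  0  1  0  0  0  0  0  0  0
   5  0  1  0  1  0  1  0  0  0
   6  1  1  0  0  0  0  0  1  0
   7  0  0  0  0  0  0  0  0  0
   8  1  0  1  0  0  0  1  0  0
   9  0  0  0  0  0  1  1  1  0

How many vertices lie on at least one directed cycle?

6

A vertex is on a directed cycle iff it belongs to a strongly connected component of size ≥ 2 (or has a self-loop).
The vertices on cycles are {2, 3, 4, 6, 8, 9} — 6 in total.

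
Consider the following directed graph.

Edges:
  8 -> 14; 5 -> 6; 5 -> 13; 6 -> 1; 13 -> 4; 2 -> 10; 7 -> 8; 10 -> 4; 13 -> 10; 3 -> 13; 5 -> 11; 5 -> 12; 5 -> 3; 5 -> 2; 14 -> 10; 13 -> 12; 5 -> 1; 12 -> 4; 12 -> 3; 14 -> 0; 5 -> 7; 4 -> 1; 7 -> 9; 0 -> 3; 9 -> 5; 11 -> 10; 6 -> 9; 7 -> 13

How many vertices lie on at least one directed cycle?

A vertex is on a directed cycle iff it belongs to a strongly connected component of size ≥ 2 (or has a self-loop).
The vertices on cycles are {3, 5, 6, 7, 9, 12, 13} — 7 in total.

7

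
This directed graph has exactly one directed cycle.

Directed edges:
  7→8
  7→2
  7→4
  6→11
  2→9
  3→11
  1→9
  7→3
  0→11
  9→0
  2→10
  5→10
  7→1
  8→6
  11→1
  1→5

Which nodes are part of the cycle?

0, 1, 9, 11

DFS with gray/black marking from 1:
1 gray
  9 gray
    0 gray
      11 gray
        11→1: 1 is gray → back edge
Back edge closes the cycle 1 → 9 → 0 → 11 → 1; its vertices are {0, 1, 9, 11}.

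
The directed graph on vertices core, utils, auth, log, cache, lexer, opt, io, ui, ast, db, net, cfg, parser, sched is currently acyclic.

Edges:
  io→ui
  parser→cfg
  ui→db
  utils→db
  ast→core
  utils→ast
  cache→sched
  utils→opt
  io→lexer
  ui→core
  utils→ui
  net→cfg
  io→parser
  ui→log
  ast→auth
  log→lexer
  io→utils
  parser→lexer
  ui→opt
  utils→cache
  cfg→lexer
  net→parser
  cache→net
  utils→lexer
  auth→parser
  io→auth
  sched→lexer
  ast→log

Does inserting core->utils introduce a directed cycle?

Yes

Adding core→utils creates a cycle iff utils can already reach core.
Path from utils: utils → ast → core.
So utils → … → core → utils is a cycle.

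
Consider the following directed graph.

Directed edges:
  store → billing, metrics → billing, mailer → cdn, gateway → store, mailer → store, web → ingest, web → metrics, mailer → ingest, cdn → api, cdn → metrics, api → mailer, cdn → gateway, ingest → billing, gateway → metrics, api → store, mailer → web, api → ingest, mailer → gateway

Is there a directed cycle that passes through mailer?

mailer is on a cycle iff mailer can reach itself via ≥1 edge.
mailer → cdn → api → mailer — yes.

Yes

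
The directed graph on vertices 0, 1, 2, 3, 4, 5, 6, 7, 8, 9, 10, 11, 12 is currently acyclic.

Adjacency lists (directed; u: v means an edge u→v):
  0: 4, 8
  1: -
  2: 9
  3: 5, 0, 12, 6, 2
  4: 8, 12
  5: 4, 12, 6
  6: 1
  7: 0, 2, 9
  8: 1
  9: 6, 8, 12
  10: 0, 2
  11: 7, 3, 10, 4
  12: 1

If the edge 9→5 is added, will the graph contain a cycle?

No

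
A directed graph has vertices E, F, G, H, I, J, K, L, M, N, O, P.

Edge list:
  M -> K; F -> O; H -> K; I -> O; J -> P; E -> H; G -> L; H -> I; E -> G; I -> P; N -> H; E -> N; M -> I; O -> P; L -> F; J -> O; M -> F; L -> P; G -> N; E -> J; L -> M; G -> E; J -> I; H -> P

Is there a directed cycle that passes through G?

Yes

G is on a cycle iff G can reach itself via ≥1 edge.
G → E → G — yes.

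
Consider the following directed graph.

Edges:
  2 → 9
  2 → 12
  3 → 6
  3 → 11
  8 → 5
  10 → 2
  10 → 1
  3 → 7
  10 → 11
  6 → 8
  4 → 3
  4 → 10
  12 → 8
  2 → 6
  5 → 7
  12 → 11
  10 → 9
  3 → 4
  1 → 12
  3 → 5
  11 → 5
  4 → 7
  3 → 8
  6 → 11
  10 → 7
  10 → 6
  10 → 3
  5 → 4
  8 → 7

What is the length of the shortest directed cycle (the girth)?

2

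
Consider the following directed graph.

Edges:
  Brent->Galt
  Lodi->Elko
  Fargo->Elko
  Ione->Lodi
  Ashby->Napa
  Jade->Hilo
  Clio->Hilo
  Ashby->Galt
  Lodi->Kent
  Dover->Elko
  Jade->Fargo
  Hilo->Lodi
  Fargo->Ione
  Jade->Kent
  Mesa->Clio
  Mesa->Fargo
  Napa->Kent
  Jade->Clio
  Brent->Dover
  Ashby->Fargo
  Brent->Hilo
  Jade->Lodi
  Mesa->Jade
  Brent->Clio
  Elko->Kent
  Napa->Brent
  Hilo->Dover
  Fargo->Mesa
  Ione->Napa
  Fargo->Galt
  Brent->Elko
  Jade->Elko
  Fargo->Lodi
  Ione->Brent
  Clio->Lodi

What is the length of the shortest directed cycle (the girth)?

For each vertex v, BFS finds the shortest path from v back to v.
The shortest such closed walk is Fargo → Mesa → Fargo, length 2.

2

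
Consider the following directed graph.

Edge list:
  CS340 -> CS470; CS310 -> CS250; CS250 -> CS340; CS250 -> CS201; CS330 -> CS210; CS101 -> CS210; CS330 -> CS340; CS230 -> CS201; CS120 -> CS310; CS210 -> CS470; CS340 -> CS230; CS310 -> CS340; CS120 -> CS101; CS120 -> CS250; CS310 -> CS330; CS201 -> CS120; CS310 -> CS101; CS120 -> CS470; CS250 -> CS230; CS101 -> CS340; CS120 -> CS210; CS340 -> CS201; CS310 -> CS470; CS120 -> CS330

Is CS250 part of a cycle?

Yes

CS250 is on a cycle iff CS250 can reach itself via ≥1 edge.
CS250 → CS201 → CS120 → CS250 — yes.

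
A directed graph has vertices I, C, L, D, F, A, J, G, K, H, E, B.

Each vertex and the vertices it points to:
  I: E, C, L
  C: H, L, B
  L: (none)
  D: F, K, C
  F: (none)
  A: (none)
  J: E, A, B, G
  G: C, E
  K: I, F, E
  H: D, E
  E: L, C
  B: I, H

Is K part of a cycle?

K is on a cycle iff K can reach itself via ≥1 edge.
K → I → C → H → D → K — yes.

Yes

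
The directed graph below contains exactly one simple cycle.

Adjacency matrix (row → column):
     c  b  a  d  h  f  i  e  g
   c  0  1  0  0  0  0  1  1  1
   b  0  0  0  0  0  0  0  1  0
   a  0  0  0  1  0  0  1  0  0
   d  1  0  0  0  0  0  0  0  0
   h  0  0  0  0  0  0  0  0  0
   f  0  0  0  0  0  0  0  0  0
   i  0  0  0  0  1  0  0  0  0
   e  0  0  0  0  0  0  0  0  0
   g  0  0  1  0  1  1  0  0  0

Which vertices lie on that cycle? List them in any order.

DFS with gray/black marking from d:
d gray
  c gray
    i gray
      h gray
      h black
    i black
    g gray
      a gray
        a→i: i black — skip
        a→d: d is gray → back edge
Back edge closes the cycle d → c → g → a → d; its vertices are {a, c, d, g}.

a, c, d, g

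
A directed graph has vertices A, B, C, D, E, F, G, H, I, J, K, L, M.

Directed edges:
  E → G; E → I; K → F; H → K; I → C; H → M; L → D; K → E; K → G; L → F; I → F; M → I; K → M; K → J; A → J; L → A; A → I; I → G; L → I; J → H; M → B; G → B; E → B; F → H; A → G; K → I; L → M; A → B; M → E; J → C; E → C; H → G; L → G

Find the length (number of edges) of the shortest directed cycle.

3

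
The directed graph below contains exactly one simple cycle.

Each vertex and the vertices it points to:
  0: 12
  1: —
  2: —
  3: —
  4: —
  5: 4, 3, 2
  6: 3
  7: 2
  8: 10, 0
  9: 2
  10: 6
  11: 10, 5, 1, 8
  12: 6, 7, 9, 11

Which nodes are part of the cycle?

0, 8, 11, 12

DFS with gray/black marking from 12:
12 gray
  6 gray
    3 gray
    3 black
  6 black
  7 gray
    2 gray
    2 black
  7 black
  9 gray
    9→2: 2 black — skip
  9 black
  11 gray
    10 gray
      10→6: 6 black — skip
    10 black
    5 gray
      4 gray
      4 black
      5→3: 3 black — skip
      5→2: 2 black — skip
    5 black
    1 gray
    1 black
    8 gray
      8→10: 10 black — skip
      0 gray
        0→12: 12 is gray → back edge
Back edge closes the cycle 12 → 11 → 8 → 0 → 12; its vertices are {0, 8, 11, 12}.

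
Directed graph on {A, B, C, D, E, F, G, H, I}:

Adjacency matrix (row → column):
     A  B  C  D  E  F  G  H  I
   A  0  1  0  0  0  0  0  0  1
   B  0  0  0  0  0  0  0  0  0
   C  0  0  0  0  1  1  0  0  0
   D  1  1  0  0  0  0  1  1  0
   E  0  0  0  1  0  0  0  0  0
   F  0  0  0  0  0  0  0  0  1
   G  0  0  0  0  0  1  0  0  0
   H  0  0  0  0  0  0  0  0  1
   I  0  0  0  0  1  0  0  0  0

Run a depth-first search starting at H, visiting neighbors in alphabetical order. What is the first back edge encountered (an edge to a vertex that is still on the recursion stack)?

A->I

DFS from H (visiting neighbors in alphabetical order); mark gray on enter, black on exit:
H gray
  I gray
    E gray
      D gray
        A gray
          B gray
          B black
          A→I: I is gray → back edge
First back edge: A → I.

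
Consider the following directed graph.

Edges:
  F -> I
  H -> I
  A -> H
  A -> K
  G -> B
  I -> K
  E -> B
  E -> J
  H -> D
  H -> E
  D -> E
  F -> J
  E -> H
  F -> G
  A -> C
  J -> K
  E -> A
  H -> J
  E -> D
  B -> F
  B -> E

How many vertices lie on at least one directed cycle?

7

A vertex is on a directed cycle iff it belongs to a strongly connected component of size ≥ 2 (or has a self-loop).
The vertices on cycles are {A, B, D, E, F, G, H} — 7 in total.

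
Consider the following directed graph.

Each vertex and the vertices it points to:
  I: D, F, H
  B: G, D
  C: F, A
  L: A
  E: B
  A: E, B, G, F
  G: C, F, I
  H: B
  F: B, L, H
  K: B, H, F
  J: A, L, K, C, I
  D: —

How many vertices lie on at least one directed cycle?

A vertex is on a directed cycle iff it belongs to a strongly connected component of size ≥ 2 (or has a self-loop).
The vertices on cycles are {A, B, C, E, F, G, H, I, L} — 9 in total.

9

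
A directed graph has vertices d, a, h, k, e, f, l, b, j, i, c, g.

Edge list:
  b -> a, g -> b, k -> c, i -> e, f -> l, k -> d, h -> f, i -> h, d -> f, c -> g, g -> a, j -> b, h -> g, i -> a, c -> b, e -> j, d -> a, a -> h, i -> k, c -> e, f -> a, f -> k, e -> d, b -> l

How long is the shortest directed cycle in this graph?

For each vertex v, BFS finds the shortest path from v back to v.
The shortest such closed walk is h → f → a → h, length 3.

3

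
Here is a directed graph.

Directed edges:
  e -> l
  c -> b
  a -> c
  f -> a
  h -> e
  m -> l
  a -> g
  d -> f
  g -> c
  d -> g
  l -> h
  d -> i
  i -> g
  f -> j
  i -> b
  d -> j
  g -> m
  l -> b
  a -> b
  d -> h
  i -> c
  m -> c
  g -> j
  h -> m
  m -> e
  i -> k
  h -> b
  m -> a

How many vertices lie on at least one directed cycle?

A vertex is on a directed cycle iff it belongs to a strongly connected component of size ≥ 2 (or has a self-loop).
The vertices on cycles are {a, e, g, h, l, m} — 6 in total.

6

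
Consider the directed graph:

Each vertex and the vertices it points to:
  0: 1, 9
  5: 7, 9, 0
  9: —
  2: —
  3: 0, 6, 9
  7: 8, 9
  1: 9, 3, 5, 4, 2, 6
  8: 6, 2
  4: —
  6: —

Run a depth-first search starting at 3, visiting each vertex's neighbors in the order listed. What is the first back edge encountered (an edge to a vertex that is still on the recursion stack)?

1→3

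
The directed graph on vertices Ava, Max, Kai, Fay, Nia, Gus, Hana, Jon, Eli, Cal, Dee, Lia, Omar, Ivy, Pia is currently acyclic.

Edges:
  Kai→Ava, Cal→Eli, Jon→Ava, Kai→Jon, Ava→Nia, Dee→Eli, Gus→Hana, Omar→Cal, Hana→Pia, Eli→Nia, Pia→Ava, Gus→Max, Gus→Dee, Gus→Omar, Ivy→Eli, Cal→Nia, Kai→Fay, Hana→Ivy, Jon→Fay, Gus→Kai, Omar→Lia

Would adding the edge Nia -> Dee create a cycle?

Adding Nia→Dee creates a cycle iff Dee can already reach Nia.
Path from Dee: Dee → Eli → Nia.
So Dee → … → Nia → Dee is a cycle.

Yes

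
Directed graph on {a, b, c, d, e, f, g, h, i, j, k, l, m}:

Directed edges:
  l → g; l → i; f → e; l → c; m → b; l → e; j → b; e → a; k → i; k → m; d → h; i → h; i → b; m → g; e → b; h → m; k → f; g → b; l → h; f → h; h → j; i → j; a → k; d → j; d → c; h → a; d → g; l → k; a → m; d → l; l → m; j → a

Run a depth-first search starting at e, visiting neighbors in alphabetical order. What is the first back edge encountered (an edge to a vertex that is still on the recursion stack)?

DFS from e (visiting neighbors in alphabetical order); mark gray on enter, black on exit:
e gray
  a gray
    k gray
      f gray
        f→e: e is gray → back edge
First back edge: f → e.

f→e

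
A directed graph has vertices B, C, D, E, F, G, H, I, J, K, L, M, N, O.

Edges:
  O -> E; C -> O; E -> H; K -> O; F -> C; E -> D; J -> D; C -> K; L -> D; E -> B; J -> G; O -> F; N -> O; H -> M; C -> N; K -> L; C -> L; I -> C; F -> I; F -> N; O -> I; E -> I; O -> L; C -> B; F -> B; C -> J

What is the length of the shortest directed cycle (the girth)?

3

For each vertex v, BFS finds the shortest path from v back to v.
The shortest such closed walk is C → O → I → C, length 3.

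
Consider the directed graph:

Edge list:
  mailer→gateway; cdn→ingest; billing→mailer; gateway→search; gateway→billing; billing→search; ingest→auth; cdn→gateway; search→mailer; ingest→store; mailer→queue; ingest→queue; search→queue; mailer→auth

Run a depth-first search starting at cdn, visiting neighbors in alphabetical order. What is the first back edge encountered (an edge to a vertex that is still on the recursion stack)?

mailer→gateway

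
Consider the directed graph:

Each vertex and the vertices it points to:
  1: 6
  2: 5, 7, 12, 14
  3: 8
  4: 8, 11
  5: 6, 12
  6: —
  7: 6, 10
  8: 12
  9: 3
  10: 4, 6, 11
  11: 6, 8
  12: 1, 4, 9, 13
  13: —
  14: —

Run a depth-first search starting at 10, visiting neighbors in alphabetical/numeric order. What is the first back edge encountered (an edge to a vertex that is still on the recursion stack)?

DFS from 10 (visiting neighbors in alphabetical/numeric order); mark gray on enter, black on exit:
10 gray
  4 gray
    8 gray
      12 gray
        1 gray
          6 gray
          6 black
        1 black
        12→4: 4 is gray → back edge
First back edge: 12 → 4.

12->4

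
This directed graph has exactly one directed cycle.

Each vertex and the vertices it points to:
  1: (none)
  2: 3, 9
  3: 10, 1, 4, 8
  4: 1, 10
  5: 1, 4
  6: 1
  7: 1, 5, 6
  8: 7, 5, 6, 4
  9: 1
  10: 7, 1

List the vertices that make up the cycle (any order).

4, 5, 7, 10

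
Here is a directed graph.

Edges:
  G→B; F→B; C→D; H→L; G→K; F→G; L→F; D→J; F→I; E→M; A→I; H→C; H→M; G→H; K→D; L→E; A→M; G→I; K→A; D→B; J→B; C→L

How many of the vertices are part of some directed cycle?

A vertex is on a directed cycle iff it belongs to a strongly connected component of size ≥ 2 (or has a self-loop).
The vertices on cycles are {C, F, G, H, L} — 5 in total.

5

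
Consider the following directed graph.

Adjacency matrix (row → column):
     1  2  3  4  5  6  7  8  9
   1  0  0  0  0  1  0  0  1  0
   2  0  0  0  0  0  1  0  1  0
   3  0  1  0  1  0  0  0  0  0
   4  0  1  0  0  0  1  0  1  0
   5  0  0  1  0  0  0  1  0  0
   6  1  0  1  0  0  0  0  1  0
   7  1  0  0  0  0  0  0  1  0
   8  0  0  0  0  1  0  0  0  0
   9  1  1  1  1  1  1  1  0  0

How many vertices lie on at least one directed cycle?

8

A vertex is on a directed cycle iff it belongs to a strongly connected component of size ≥ 2 (or has a self-loop).
The vertices on cycles are {1, 2, 3, 4, 5, 6, 7, 8} — 8 in total.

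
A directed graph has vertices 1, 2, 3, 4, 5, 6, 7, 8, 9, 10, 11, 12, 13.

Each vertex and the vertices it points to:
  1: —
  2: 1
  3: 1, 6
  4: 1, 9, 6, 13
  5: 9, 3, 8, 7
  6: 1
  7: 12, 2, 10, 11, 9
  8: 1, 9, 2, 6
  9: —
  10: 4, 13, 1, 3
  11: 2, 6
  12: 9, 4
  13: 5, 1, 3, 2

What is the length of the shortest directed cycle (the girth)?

4

For each vertex v, BFS finds the shortest path from v back to v.
The shortest such closed walk is 5 → 7 → 10 → 13 → 5, length 4.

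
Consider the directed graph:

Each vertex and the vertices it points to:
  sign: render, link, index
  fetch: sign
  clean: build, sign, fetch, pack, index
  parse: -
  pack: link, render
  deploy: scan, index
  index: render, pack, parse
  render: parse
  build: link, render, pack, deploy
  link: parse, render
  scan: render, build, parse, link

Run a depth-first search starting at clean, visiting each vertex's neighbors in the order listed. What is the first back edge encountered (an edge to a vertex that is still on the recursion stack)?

scan->build

DFS from clean (visiting each vertex's neighbors in the order listed); mark gray on enter, black on exit:
clean gray
  build gray
    link gray
      parse gray
      parse black
      render gray
        render→parse: parse black — skip
      render black
    link black
    build→render: render black — skip
    pack gray
      pack→link: link black — skip
      pack→render: render black — skip
    pack black
    deploy gray
      scan gray
        scan→render: render black — skip
        scan→build: build is gray → back edge
First back edge: scan → build.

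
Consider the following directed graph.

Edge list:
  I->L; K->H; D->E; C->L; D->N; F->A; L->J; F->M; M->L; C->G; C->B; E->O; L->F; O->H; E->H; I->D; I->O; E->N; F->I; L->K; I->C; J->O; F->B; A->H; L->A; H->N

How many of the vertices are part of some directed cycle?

A vertex is on a directed cycle iff it belongs to a strongly connected component of size ≥ 2 (or has a self-loop).
The vertices on cycles are {C, F, I, L, M} — 5 in total.

5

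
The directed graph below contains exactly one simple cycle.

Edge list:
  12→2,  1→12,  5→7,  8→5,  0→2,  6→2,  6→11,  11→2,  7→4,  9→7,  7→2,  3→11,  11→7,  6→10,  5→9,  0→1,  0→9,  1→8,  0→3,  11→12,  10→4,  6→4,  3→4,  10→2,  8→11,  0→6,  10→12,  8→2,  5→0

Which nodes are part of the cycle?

DFS with gray/black marking from 5:
5 gray
  9 gray
    7 gray
      2 gray
      2 black
      4 gray
      4 black
    7 black
  9 black
  0 gray
    0→2: 2 black — skip
    0→9: 9 black — skip
    1 gray
      12 gray
        12→2: 2 black — skip
      12 black
      8 gray
        8→2: 2 black — skip
        8→5: 5 is gray → back edge
Back edge closes the cycle 5 → 0 → 1 → 8 → 5; its vertices are {0, 1, 5, 8}.

0, 1, 5, 8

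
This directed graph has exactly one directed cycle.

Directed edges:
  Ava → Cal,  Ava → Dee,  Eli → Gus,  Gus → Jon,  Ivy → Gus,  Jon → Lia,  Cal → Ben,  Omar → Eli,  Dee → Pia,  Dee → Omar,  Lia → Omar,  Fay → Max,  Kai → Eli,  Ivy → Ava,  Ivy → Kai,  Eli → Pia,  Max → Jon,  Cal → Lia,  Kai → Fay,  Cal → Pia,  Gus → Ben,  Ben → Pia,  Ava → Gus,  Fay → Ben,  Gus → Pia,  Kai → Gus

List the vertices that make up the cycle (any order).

DFS with gray/black marking from Eli:
Eli gray
  Pia gray
  Pia black
  Gus gray
    Ben gray
      Ben→Pia: Pia black — skip
    Ben black
    Jon gray
      Lia gray
        Omar gray
          Omar→Eli: Eli is gray → back edge
Back edge closes the cycle Eli → Gus → Jon → Lia → Omar → Eli; its vertices are {Eli, Gus, Jon, Lia, Omar}.

Eli, Gus, Jon, Lia, Omar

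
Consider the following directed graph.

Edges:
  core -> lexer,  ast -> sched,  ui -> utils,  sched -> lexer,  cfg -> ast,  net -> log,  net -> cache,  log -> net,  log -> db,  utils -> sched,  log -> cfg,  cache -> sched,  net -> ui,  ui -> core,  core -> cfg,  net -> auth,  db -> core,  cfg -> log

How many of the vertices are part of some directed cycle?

6

A vertex is on a directed cycle iff it belongs to a strongly connected component of size ≥ 2 (or has a self-loop).
The vertices on cycles are {db, ui, cfg, log, net, core} — 6 in total.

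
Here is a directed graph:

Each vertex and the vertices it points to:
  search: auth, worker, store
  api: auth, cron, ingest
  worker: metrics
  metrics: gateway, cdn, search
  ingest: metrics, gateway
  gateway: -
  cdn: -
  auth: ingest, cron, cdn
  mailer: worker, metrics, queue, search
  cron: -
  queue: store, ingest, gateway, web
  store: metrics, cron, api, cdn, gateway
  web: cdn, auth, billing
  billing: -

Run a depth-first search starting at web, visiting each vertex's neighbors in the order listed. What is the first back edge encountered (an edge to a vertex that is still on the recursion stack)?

DFS from web (visiting each vertex's neighbors in the order listed); mark gray on enter, black on exit:
web gray
  cdn gray
  cdn black
  auth gray
    ingest gray
      metrics gray
        gateway gray
        gateway black
        metrics→cdn: cdn black — skip
        search gray
          search→auth: auth is gray → back edge
First back edge: search → auth.

search→auth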